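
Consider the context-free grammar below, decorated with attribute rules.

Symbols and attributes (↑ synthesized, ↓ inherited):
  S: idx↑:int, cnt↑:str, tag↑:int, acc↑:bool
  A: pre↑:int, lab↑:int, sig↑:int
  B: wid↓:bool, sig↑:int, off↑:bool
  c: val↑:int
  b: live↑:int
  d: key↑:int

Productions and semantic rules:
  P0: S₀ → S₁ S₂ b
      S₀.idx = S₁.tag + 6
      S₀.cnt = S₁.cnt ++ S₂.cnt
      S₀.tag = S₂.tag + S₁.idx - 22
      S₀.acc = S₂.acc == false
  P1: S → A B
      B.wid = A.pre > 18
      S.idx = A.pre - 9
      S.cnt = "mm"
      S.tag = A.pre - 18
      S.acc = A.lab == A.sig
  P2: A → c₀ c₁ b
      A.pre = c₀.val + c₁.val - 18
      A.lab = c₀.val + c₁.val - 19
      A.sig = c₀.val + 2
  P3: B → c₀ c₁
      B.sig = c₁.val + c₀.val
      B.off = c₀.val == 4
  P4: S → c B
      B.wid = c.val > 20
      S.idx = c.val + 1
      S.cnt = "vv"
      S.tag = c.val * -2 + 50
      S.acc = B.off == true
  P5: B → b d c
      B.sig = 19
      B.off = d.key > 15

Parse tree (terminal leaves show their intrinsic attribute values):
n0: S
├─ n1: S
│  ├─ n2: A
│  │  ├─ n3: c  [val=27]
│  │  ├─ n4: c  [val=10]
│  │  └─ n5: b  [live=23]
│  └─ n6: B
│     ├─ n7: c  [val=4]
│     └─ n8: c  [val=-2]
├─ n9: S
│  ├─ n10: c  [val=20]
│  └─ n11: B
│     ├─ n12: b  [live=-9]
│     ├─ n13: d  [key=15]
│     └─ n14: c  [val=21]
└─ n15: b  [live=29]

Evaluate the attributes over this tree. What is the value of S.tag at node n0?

1. n3.val = 27  [terminal]
2. n4.val = 10  [terminal]
3. n5.live = 23  [terminal]
4. n2.pre = 19  [c₀.val + c₁.val - 18]
5. n2.lab = 18  [c₀.val + c₁.val - 19]
6. n2.sig = 29  [c₀.val + 2]
7. n6.wid = true  [A.pre > 18]
8. n7.val = 4  [terminal]
9. n8.val = -2  [terminal]
10. n6.sig = 2  [c₁.val + c₀.val]
11. n6.off = true  [c₀.val == 4]
12. n1.idx = 10  [A.pre - 9]
13. n1.cnt = "mm"  ["mm"]
14. n1.tag = 1  [A.pre - 18]
15. n1.acc = false  [A.lab == A.sig]
16. n10.val = 20  [terminal]
17. n11.wid = false  [c.val > 20]
18. n12.live = -9  [terminal]
19. n13.key = 15  [terminal]
20. n14.val = 21  [terminal]
21. n11.sig = 19  [19]
22. n11.off = false  [d.key > 15]
23. n9.idx = 21  [c.val + 1]
24. n9.cnt = "vv"  ["vv"]
25. n9.tag = 10  [c.val * -2 + 50]
26. n9.acc = false  [B.off == true]
27. n15.live = 29  [terminal]
28. n0.idx = 7  [S₁.tag + 6]
29. n0.cnt = "mmvv"  [S₁.cnt ++ S₂.cnt]
30. n0.tag = -2  [S₂.tag + S₁.idx - 22]
31. n0.acc = true  [S₂.acc == false]

-2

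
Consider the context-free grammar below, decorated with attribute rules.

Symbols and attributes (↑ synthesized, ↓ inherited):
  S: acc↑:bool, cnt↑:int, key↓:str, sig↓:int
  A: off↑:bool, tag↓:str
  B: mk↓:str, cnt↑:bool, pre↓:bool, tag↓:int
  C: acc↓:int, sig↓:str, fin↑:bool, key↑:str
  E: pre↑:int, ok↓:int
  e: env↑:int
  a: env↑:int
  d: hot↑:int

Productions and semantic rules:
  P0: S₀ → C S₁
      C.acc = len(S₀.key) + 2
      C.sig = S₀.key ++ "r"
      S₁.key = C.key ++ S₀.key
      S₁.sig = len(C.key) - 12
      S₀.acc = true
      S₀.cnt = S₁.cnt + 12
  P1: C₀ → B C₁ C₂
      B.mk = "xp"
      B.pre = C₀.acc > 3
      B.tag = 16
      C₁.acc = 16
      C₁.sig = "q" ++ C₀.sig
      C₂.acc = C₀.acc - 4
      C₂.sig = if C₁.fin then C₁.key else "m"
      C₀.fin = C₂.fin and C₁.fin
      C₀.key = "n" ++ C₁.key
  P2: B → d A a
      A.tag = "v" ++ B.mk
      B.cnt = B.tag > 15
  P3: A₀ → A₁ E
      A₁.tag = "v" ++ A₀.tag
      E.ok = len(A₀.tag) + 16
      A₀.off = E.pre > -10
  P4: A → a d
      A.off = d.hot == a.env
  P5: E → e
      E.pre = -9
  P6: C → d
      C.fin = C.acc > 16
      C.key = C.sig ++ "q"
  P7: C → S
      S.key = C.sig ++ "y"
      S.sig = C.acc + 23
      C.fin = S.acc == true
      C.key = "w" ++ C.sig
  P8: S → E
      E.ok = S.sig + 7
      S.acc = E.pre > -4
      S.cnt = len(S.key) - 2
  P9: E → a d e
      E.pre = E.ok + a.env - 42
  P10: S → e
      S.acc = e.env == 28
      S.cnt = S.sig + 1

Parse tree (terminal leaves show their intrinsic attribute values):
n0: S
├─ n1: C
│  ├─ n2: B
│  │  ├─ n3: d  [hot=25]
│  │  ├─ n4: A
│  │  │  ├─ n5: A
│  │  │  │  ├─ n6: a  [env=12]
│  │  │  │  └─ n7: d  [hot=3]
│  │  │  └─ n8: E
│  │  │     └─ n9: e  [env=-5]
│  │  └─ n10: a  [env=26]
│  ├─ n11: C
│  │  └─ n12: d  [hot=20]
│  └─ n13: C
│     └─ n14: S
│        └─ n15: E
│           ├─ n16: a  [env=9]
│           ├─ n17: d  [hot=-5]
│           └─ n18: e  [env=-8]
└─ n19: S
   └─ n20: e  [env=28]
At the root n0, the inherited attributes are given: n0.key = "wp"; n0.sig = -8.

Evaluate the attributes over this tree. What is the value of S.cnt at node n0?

7

1. n0.key = "wp"  [given at root]
2. n0.sig = -8  [given at root]
3. n1.acc = 4  [len(S₀.key) + 2]
4. n1.sig = "wpr"  [S₀.key ++ "r"]
5. n2.mk = "xp"  ["xp"]
6. n2.pre = true  [C₀.acc > 3]
7. n2.tag = 16  [16]
8. n3.hot = 25  [terminal]
9. n4.tag = "vxp"  ["v" ++ B.mk]
10. n5.tag = "vvxp"  ["v" ++ A₀.tag]
11. n6.env = 12  [terminal]
12. n7.hot = 3  [terminal]
13. n5.off = false  [d.hot == a.env]
14. n8.ok = 19  [len(A₀.tag) + 16]
15. n9.env = -5  [terminal]
16. n8.pre = -9  [-9]
17. n4.off = true  [E.pre > -10]
18. n10.env = 26  [terminal]
19. n2.cnt = true  [B.tag > 15]
20. n11.acc = 16  [16]
21. n11.sig = "qwpr"  ["q" ++ C₀.sig]
22. n12.hot = 20  [terminal]
23. n11.fin = false  [C.acc > 16]
24. n11.key = "qwprq"  [C.sig ++ "q"]
25. n13.acc = 0  [C₀.acc - 4]
26. n13.sig = "m"  [if C₁.fin then C₁.key else "m"]
27. n14.key = "my"  [C.sig ++ "y"]
28. n14.sig = 23  [C.acc + 23]
29. n15.ok = 30  [S.sig + 7]
30. n16.env = 9  [terminal]
31. n17.hot = -5  [terminal]
32. n18.env = -8  [terminal]
33. n15.pre = -3  [E.ok + a.env - 42]
34. n14.acc = true  [E.pre > -4]
35. n14.cnt = 0  [len(S.key) - 2]
36. n13.fin = true  [S.acc == true]
37. n13.key = "wm"  ["w" ++ C.sig]
38. n1.fin = false  [C₂.fin and C₁.fin]
39. n1.key = "nqwprq"  ["n" ++ C₁.key]
40. n19.key = "nqwprqwp"  [C.key ++ S₀.key]
41. n19.sig = -6  [len(C.key) - 12]
42. n20.env = 28  [terminal]
43. n19.acc = true  [e.env == 28]
44. n19.cnt = -5  [S.sig + 1]
45. n0.acc = true  [true]
46. n0.cnt = 7  [S₁.cnt + 12]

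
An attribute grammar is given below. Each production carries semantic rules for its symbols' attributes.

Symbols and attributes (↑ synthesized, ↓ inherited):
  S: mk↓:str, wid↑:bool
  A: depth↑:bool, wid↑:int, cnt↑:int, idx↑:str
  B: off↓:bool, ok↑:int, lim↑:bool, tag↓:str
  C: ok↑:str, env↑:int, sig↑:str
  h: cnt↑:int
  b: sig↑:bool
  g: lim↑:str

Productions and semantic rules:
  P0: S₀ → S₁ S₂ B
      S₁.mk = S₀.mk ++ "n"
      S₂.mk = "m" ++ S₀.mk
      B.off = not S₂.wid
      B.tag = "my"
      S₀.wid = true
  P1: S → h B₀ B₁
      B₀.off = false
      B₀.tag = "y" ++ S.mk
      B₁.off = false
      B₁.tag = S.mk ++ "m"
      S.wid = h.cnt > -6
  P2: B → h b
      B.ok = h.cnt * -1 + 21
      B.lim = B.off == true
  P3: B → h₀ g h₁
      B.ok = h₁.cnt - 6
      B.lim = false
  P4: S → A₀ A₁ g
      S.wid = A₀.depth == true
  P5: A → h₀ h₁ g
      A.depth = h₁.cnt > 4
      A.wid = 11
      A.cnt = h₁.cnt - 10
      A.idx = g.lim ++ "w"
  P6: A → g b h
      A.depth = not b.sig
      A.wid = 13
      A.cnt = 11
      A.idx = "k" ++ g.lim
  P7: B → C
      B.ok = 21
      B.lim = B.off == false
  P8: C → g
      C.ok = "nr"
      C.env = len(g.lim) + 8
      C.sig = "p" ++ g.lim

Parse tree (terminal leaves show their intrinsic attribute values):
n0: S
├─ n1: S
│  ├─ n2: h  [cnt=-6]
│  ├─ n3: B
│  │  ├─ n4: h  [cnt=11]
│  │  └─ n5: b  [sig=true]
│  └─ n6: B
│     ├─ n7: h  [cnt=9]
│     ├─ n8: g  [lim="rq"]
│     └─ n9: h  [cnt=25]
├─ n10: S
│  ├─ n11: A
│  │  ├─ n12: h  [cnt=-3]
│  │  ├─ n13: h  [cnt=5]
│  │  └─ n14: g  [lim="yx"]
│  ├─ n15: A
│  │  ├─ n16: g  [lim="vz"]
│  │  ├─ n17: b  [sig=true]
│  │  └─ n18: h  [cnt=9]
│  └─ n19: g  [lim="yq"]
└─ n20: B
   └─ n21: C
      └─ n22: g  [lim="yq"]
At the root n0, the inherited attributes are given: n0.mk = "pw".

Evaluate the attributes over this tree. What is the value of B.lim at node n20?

1. n0.mk = "pw"  [given at root]
2. n1.mk = "pwn"  [S₀.mk ++ "n"]
3. n2.cnt = -6  [terminal]
4. n3.off = false  [false]
5. n3.tag = "ypwn"  ["y" ++ S.mk]
6. n4.cnt = 11  [terminal]
7. n5.sig = true  [terminal]
8. n3.ok = 10  [h.cnt * -1 + 21]
9. n3.lim = false  [B.off == true]
10. n6.off = false  [false]
11. n6.tag = "pwnm"  [S.mk ++ "m"]
12. n7.cnt = 9  [terminal]
13. n8.lim = "rq"  [terminal]
14. n9.cnt = 25  [terminal]
15. n6.ok = 19  [h₁.cnt - 6]
16. n6.lim = false  [false]
17. n1.wid = false  [h.cnt > -6]
18. n10.mk = "mpw"  ["m" ++ S₀.mk]
19. n12.cnt = -3  [terminal]
20. n13.cnt = 5  [terminal]
21. n14.lim = "yx"  [terminal]
22. n11.depth = true  [h₁.cnt > 4]
23. n11.wid = 11  [11]
24. n11.cnt = -5  [h₁.cnt - 10]
25. n11.idx = "yxw"  [g.lim ++ "w"]
26. n16.lim = "vz"  [terminal]
27. n17.sig = true  [terminal]
28. n18.cnt = 9  [terminal]
29. n15.depth = false  [not b.sig]
30. n15.wid = 13  [13]
31. n15.cnt = 11  [11]
32. n15.idx = "kvz"  ["k" ++ g.lim]
33. n19.lim = "yq"  [terminal]
34. n10.wid = true  [A₀.depth == true]
35. n20.off = false  [not S₂.wid]
36. n20.tag = "my"  ["my"]
37. n22.lim = "yq"  [terminal]
38. n21.ok = "nr"  ["nr"]
39. n21.env = 10  [len(g.lim) + 8]
40. n21.sig = "pyq"  ["p" ++ g.lim]
41. n20.ok = 21  [21]
42. n20.lim = true  [B.off == false]
43. n0.wid = true  [true]

true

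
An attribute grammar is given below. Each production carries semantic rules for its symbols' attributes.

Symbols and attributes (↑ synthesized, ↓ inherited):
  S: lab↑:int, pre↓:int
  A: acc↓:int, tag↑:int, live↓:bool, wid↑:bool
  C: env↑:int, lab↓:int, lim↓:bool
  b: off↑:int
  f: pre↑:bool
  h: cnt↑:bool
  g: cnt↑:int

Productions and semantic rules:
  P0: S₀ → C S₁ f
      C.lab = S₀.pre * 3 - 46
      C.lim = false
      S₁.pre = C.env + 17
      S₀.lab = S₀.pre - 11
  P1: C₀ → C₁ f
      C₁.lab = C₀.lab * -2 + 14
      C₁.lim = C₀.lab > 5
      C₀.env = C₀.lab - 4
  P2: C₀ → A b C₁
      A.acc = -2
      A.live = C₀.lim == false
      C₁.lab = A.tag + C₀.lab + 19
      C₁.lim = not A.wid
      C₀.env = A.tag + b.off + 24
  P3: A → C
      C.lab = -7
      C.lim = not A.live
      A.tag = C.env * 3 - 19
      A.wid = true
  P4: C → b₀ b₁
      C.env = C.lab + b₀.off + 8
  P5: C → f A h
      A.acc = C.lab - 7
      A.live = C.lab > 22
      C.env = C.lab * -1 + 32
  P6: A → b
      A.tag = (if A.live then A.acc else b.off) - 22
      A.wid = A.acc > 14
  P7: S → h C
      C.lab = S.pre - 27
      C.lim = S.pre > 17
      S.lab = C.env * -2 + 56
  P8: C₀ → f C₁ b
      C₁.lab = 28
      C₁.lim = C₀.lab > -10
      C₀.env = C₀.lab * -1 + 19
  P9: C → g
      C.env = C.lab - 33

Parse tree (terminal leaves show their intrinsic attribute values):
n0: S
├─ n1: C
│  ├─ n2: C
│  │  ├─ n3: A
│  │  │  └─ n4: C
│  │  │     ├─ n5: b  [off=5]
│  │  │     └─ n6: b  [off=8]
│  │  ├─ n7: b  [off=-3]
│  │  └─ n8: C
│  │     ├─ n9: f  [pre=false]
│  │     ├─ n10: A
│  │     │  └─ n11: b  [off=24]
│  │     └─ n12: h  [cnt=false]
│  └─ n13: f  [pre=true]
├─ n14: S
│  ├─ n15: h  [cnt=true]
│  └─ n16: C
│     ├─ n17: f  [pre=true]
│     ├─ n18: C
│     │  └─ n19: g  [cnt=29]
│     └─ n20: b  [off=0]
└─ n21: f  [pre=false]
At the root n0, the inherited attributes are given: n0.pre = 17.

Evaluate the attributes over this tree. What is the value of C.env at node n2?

1. n0.pre = 17  [given at root]
2. n1.lab = 5  [S₀.pre * 3 - 46]
3. n1.lim = false  [false]
4. n2.lab = 4  [C₀.lab * -2 + 14]
5. n2.lim = false  [C₀.lab > 5]
6. n3.acc = -2  [-2]
7. n3.live = true  [C₀.lim == false]
8. n4.lab = -7  [-7]
9. n4.lim = false  [not A.live]
10. n5.off = 5  [terminal]
11. n6.off = 8  [terminal]
12. n4.env = 6  [C.lab + b₀.off + 8]
13. n3.tag = -1  [C.env * 3 - 19]
14. n3.wid = true  [true]
15. n7.off = -3  [terminal]
16. n8.lab = 22  [A.tag + C₀.lab + 19]
17. n8.lim = false  [not A.wid]
18. n9.pre = false  [terminal]
19. n10.acc = 15  [C.lab - 7]
20. n10.live = false  [C.lab > 22]
21. n11.off = 24  [terminal]
22. n10.tag = 2  [(if A.live then A.acc else b.off) - 22]
23. n10.wid = true  [A.acc > 14]
24. n12.cnt = false  [terminal]
25. n8.env = 10  [C.lab * -1 + 32]
26. n2.env = 20  [A.tag + b.off + 24]
27. n13.pre = true  [terminal]
28. n1.env = 1  [C₀.lab - 4]
29. n14.pre = 18  [C.env + 17]
30. n15.cnt = true  [terminal]
31. n16.lab = -9  [S.pre - 27]
32. n16.lim = true  [S.pre > 17]
33. n17.pre = true  [terminal]
34. n18.lab = 28  [28]
35. n18.lim = true  [C₀.lab > -10]
36. n19.cnt = 29  [terminal]
37. n18.env = -5  [C.lab - 33]
38. n20.off = 0  [terminal]
39. n16.env = 28  [C₀.lab * -1 + 19]
40. n14.lab = 0  [C.env * -2 + 56]
41. n21.pre = false  [terminal]
42. n0.lab = 6  [S₀.pre - 11]

20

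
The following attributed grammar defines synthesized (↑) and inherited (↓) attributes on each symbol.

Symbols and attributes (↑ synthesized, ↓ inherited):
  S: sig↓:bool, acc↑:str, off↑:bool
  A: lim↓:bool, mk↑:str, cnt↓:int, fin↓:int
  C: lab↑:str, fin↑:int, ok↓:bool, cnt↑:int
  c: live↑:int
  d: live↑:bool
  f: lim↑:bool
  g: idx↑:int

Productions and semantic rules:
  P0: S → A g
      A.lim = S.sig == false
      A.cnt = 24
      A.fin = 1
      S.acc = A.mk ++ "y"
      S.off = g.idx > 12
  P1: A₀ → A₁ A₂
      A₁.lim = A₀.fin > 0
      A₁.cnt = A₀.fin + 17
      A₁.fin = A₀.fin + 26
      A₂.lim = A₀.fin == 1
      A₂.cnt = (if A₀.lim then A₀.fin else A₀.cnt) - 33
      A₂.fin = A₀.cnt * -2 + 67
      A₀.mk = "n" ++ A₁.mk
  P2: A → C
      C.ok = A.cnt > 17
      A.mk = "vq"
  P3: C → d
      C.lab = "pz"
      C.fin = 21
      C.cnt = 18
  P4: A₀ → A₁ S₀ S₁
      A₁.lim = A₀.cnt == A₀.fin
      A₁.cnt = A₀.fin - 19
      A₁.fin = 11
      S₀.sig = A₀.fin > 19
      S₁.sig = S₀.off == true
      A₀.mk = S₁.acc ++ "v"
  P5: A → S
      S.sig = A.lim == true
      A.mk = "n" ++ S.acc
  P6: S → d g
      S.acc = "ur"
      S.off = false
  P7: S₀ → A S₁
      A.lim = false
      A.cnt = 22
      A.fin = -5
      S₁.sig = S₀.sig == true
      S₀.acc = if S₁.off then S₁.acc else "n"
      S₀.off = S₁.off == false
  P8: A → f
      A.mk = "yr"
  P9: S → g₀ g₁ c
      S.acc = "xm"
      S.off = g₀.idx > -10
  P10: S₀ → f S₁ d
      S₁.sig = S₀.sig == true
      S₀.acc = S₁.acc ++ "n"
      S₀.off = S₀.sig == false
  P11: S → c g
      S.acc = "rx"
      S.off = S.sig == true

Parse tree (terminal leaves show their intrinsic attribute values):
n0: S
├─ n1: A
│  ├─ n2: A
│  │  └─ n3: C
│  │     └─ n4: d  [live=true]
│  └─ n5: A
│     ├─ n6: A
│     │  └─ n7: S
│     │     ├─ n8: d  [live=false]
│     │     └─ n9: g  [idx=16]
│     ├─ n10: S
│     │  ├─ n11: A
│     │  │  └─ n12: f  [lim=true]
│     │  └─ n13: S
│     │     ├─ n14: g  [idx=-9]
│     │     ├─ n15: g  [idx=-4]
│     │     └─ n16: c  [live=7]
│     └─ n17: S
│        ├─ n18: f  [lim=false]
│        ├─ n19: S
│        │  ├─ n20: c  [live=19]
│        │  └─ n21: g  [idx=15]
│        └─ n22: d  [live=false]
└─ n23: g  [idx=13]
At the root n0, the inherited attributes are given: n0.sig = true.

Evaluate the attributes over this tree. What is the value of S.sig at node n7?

false

1. n0.sig = true  [given at root]
2. n1.lim = false  [S.sig == false]
3. n1.cnt = 24  [24]
4. n1.fin = 1  [1]
5. n2.lim = true  [A₀.fin > 0]
6. n2.cnt = 18  [A₀.fin + 17]
7. n2.fin = 27  [A₀.fin + 26]
8. n3.ok = true  [A.cnt > 17]
9. n4.live = true  [terminal]
10. n3.lab = "pz"  ["pz"]
11. n3.fin = 21  [21]
12. n3.cnt = 18  [18]
13. n2.mk = "vq"  ["vq"]
14. n5.lim = true  [A₀.fin == 1]
15. n5.cnt = -9  [(if A₀.lim then A₀.fin else A₀.cnt) - 33]
16. n5.fin = 19  [A₀.cnt * -2 + 67]
17. n6.lim = false  [A₀.cnt == A₀.fin]
18. n6.cnt = 0  [A₀.fin - 19]
19. n6.fin = 11  [11]
20. n7.sig = false  [A.lim == true]
21. n8.live = false  [terminal]
22. n9.idx = 16  [terminal]
23. n7.acc = "ur"  ["ur"]
24. n7.off = false  [false]
25. n6.mk = "nur"  ["n" ++ S.acc]
26. n10.sig = false  [A₀.fin > 19]
27. n11.lim = false  [false]
28. n11.cnt = 22  [22]
29. n11.fin = -5  [-5]
30. n12.lim = true  [terminal]
31. n11.mk = "yr"  ["yr"]
32. n13.sig = false  [S₀.sig == true]
33. n14.idx = -9  [terminal]
34. n15.idx = -4  [terminal]
35. n16.live = 7  [terminal]
36. n13.acc = "xm"  ["xm"]
37. n13.off = true  [g₀.idx > -10]
38. n10.acc = "xm"  [if S₁.off then S₁.acc else "n"]
39. n10.off = false  [S₁.off == false]
40. n17.sig = false  [S₀.off == true]
41. n18.lim = false  [terminal]
42. n19.sig = false  [S₀.sig == true]
43. n20.live = 19  [terminal]
44. n21.idx = 15  [terminal]
45. n19.acc = "rx"  ["rx"]
46. n19.off = false  [S.sig == true]
47. n22.live = false  [terminal]
48. n17.acc = "rxn"  [S₁.acc ++ "n"]
49. n17.off = true  [S₀.sig == false]
50. n5.mk = "rxnv"  [S₁.acc ++ "v"]
51. n1.mk = "nvq"  ["n" ++ A₁.mk]
52. n23.idx = 13  [terminal]
53. n0.acc = "nvqy"  [A.mk ++ "y"]
54. n0.off = true  [g.idx > 12]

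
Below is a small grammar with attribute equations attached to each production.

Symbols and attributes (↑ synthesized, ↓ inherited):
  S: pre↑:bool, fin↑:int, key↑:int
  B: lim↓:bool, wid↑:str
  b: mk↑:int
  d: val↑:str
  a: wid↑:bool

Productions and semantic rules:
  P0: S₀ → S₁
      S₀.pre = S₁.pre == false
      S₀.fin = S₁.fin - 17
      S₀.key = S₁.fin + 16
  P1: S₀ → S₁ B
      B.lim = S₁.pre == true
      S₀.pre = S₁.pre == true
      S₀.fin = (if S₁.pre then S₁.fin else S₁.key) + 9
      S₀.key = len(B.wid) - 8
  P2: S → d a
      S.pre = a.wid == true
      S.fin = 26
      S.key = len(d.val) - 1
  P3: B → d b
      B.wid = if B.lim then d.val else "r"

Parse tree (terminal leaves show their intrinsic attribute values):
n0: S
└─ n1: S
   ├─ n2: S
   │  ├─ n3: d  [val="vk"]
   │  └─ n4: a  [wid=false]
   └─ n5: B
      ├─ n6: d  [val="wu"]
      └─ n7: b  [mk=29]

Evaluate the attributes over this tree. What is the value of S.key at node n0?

1. n3.val = "vk"  [terminal]
2. n4.wid = false  [terminal]
3. n2.pre = false  [a.wid == true]
4. n2.fin = 26  [26]
5. n2.key = 1  [len(d.val) - 1]
6. n5.lim = false  [S₁.pre == true]
7. n6.val = "wu"  [terminal]
8. n7.mk = 29  [terminal]
9. n5.wid = "r"  [if B.lim then d.val else "r"]
10. n1.pre = false  [S₁.pre == true]
11. n1.fin = 10  [(if S₁.pre then S₁.fin else S₁.key) + 9]
12. n1.key = -7  [len(B.wid) - 8]
13. n0.pre = true  [S₁.pre == false]
14. n0.fin = -7  [S₁.fin - 17]
15. n0.key = 26  [S₁.fin + 16]

26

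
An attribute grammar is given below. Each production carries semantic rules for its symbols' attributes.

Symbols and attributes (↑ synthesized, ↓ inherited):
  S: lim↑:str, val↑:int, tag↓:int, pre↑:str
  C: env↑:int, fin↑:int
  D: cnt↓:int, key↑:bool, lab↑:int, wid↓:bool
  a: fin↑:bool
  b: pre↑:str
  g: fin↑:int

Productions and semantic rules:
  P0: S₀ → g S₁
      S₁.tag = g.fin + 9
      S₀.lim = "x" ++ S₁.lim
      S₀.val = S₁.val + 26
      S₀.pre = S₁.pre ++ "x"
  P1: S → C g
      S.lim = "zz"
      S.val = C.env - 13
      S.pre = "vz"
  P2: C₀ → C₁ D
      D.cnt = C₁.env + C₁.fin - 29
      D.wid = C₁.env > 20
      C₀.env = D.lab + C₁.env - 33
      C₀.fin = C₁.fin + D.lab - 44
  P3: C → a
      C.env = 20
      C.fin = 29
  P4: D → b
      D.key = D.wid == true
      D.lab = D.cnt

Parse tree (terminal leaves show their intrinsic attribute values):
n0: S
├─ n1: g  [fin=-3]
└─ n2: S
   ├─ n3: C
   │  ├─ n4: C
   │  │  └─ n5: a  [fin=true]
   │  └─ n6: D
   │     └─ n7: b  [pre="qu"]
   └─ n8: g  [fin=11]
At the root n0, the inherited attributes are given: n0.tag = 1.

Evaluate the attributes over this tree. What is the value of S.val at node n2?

-6

1. n0.tag = 1  [given at root]
2. n1.fin = -3  [terminal]
3. n2.tag = 6  [g.fin + 9]
4. n5.fin = true  [terminal]
5. n4.env = 20  [20]
6. n4.fin = 29  [29]
7. n6.cnt = 20  [C₁.env + C₁.fin - 29]
8. n6.wid = false  [C₁.env > 20]
9. n7.pre = "qu"  [terminal]
10. n6.key = false  [D.wid == true]
11. n6.lab = 20  [D.cnt]
12. n3.env = 7  [D.lab + C₁.env - 33]
13. n3.fin = 5  [C₁.fin + D.lab - 44]
14. n8.fin = 11  [terminal]
15. n2.lim = "zz"  ["zz"]
16. n2.val = -6  [C.env - 13]
17. n2.pre = "vz"  ["vz"]
18. n0.lim = "xzz"  ["x" ++ S₁.lim]
19. n0.val = 20  [S₁.val + 26]
20. n0.pre = "vzx"  [S₁.pre ++ "x"]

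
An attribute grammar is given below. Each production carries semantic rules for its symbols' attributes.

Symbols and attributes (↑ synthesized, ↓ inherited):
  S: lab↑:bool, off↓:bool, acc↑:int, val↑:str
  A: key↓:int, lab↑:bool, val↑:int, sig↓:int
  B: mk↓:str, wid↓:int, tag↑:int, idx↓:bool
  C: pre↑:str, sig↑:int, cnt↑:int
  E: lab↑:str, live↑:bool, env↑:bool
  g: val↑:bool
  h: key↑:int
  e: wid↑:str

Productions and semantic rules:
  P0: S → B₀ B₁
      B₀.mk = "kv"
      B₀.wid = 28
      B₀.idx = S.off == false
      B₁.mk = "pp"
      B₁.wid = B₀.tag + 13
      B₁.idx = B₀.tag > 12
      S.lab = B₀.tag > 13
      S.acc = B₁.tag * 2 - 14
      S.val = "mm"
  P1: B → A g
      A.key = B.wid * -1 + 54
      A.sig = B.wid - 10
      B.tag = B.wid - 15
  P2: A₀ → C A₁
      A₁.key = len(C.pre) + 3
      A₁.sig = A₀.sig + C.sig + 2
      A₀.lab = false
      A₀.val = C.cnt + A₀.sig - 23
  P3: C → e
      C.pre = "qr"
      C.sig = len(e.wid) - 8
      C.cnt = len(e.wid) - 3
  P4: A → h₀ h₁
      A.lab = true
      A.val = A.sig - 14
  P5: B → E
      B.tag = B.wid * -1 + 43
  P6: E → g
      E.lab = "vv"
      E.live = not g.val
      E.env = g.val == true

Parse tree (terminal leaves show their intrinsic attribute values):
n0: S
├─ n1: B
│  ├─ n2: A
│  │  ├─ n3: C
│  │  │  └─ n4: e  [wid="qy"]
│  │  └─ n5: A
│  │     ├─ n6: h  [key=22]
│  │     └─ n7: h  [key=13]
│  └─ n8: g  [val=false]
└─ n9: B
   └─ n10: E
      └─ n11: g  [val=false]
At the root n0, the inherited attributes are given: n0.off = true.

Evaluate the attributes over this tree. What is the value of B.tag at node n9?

17

1. n0.off = true  [given at root]
2. n1.mk = "kv"  ["kv"]
3. n1.wid = 28  [28]
4. n1.idx = false  [S.off == false]
5. n2.key = 26  [B.wid * -1 + 54]
6. n2.sig = 18  [B.wid - 10]
7. n4.wid = "qy"  [terminal]
8. n3.pre = "qr"  ["qr"]
9. n3.sig = -6  [len(e.wid) - 8]
10. n3.cnt = -1  [len(e.wid) - 3]
11. n5.key = 5  [len(C.pre) + 3]
12. n5.sig = 14  [A₀.sig + C.sig + 2]
13. n6.key = 22  [terminal]
14. n7.key = 13  [terminal]
15. n5.lab = true  [true]
16. n5.val = 0  [A.sig - 14]
17. n2.lab = false  [false]
18. n2.val = -6  [C.cnt + A₀.sig - 23]
19. n8.val = false  [terminal]
20. n1.tag = 13  [B.wid - 15]
21. n9.mk = "pp"  ["pp"]
22. n9.wid = 26  [B₀.tag + 13]
23. n9.idx = true  [B₀.tag > 12]
24. n11.val = false  [terminal]
25. n10.lab = "vv"  ["vv"]
26. n10.live = true  [not g.val]
27. n10.env = false  [g.val == true]
28. n9.tag = 17  [B.wid * -1 + 43]
29. n0.lab = false  [B₀.tag > 13]
30. n0.acc = 20  [B₁.tag * 2 - 14]
31. n0.val = "mm"  ["mm"]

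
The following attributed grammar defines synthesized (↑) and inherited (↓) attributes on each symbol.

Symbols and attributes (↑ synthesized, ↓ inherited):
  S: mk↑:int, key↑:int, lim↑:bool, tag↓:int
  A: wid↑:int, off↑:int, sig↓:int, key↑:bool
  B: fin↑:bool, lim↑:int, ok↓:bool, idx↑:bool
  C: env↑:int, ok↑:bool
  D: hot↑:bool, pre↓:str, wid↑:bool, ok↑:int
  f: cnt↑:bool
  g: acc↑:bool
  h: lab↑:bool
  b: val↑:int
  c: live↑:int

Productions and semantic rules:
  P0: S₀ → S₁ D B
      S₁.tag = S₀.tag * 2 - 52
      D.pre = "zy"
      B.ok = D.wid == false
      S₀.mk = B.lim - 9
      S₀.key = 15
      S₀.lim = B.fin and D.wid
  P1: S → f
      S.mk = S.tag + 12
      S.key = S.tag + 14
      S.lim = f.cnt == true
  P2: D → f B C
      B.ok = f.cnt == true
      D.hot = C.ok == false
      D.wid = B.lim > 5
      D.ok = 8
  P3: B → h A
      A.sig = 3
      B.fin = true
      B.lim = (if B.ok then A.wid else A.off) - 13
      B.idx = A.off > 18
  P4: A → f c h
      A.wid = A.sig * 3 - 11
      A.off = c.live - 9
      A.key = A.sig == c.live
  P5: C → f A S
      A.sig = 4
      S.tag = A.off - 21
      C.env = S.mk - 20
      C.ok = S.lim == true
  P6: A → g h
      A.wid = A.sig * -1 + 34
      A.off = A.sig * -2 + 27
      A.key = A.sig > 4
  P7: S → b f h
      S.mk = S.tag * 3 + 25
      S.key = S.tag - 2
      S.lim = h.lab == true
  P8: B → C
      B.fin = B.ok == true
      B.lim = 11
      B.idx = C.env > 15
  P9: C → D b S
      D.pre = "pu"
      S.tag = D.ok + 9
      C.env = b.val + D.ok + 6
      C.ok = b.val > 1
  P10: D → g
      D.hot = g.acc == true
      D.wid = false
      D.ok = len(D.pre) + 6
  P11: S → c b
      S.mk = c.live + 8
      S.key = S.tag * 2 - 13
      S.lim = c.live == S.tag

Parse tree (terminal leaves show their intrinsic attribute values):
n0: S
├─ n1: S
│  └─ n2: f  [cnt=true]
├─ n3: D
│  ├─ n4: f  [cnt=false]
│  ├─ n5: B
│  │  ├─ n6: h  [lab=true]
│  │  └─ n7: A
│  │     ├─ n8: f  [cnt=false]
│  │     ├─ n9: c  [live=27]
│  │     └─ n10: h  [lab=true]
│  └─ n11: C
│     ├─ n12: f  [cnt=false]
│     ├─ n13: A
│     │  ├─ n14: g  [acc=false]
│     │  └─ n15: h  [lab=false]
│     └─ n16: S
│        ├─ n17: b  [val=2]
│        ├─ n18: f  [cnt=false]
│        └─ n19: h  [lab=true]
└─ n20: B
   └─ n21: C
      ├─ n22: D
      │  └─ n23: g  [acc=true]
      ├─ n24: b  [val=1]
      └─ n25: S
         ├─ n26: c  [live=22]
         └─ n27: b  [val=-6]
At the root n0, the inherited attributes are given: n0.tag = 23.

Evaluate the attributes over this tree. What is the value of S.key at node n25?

1. n0.tag = 23  [given at root]
2. n1.tag = -6  [S₀.tag * 2 - 52]
3. n2.cnt = true  [terminal]
4. n1.mk = 6  [S.tag + 12]
5. n1.key = 8  [S.tag + 14]
6. n1.lim = true  [f.cnt == true]
7. n3.pre = "zy"  ["zy"]
8. n4.cnt = false  [terminal]
9. n5.ok = false  [f.cnt == true]
10. n6.lab = true  [terminal]
11. n7.sig = 3  [3]
12. n8.cnt = false  [terminal]
13. n9.live = 27  [terminal]
14. n10.lab = true  [terminal]
15. n7.wid = -2  [A.sig * 3 - 11]
16. n7.off = 18  [c.live - 9]
17. n7.key = false  [A.sig == c.live]
18. n5.fin = true  [true]
19. n5.lim = 5  [(if B.ok then A.wid else A.off) - 13]
20. n5.idx = false  [A.off > 18]
21. n12.cnt = false  [terminal]
22. n13.sig = 4  [4]
23. n14.acc = false  [terminal]
24. n15.lab = false  [terminal]
25. n13.wid = 30  [A.sig * -1 + 34]
26. n13.off = 19  [A.sig * -2 + 27]
27. n13.key = false  [A.sig > 4]
28. n16.tag = -2  [A.off - 21]
29. n17.val = 2  [terminal]
30. n18.cnt = false  [terminal]
31. n19.lab = true  [terminal]
32. n16.mk = 19  [S.tag * 3 + 25]
33. n16.key = -4  [S.tag - 2]
34. n16.lim = true  [h.lab == true]
35. n11.env = -1  [S.mk - 20]
36. n11.ok = true  [S.lim == true]
37. n3.hot = false  [C.ok == false]
38. n3.wid = false  [B.lim > 5]
39. n3.ok = 8  [8]
40. n20.ok = true  [D.wid == false]
41. n22.pre = "pu"  ["pu"]
42. n23.acc = true  [terminal]
43. n22.hot = true  [g.acc == true]
44. n22.wid = false  [false]
45. n22.ok = 8  [len(D.pre) + 6]
46. n24.val = 1  [terminal]
47. n25.tag = 17  [D.ok + 9]
48. n26.live = 22  [terminal]
49. n27.val = -6  [terminal]
50. n25.mk = 30  [c.live + 8]
51. n25.key = 21  [S.tag * 2 - 13]
52. n25.lim = false  [c.live == S.tag]
53. n21.env = 15  [b.val + D.ok + 6]
54. n21.ok = false  [b.val > 1]
55. n20.fin = true  [B.ok == true]
56. n20.lim = 11  [11]
57. n20.idx = false  [C.env > 15]
58. n0.mk = 2  [B.lim - 9]
59. n0.key = 15  [15]
60. n0.lim = false  [B.fin and D.wid]

21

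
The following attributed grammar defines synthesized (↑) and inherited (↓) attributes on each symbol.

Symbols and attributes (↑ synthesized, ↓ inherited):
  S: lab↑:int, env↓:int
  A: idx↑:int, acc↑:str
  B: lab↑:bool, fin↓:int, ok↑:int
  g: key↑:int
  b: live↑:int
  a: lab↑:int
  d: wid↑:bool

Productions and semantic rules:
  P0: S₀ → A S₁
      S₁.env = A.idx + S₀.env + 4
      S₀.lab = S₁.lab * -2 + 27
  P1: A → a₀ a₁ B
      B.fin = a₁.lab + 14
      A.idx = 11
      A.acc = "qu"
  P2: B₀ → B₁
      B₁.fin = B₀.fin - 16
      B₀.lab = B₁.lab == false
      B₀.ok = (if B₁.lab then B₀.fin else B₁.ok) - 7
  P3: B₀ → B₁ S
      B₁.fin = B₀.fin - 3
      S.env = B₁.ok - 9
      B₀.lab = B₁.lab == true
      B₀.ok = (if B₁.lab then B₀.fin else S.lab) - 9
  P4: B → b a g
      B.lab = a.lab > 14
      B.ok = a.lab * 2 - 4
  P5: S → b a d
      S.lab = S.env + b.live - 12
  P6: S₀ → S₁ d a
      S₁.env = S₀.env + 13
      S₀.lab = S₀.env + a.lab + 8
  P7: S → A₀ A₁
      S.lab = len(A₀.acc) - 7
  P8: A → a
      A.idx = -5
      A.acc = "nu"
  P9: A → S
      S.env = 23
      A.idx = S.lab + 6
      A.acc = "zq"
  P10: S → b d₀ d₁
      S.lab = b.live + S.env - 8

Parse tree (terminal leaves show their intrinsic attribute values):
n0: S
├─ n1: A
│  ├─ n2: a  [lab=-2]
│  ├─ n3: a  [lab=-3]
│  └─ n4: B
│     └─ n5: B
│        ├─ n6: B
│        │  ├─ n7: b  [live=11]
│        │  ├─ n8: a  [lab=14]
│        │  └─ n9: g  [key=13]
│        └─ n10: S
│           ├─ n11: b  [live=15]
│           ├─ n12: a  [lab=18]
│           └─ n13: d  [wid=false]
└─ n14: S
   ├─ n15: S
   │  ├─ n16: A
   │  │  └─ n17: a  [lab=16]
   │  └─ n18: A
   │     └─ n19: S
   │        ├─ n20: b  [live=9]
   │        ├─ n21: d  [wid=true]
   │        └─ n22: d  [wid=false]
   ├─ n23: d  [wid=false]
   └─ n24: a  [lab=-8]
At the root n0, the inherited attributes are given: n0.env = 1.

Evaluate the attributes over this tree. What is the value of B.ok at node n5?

9

1. n0.env = 1  [given at root]
2. n2.lab = -2  [terminal]
3. n3.lab = -3  [terminal]
4. n4.fin = 11  [a₁.lab + 14]
5. n5.fin = -5  [B₀.fin - 16]
6. n6.fin = -8  [B₀.fin - 3]
7. n7.live = 11  [terminal]
8. n8.lab = 14  [terminal]
9. n9.key = 13  [terminal]
10. n6.lab = false  [a.lab > 14]
11. n6.ok = 24  [a.lab * 2 - 4]
12. n10.env = 15  [B₁.ok - 9]
13. n11.live = 15  [terminal]
14. n12.lab = 18  [terminal]
15. n13.wid = false  [terminal]
16. n10.lab = 18  [S.env + b.live - 12]
17. n5.lab = false  [B₁.lab == true]
18. n5.ok = 9  [(if B₁.lab then B₀.fin else S.lab) - 9]
19. n4.lab = true  [B₁.lab == false]
20. n4.ok = 2  [(if B₁.lab then B₀.fin else B₁.ok) - 7]
21. n1.idx = 11  [11]
22. n1.acc = "qu"  ["qu"]
23. n14.env = 16  [A.idx + S₀.env + 4]
24. n15.env = 29  [S₀.env + 13]
25. n17.lab = 16  [terminal]
26. n16.idx = -5  [-5]
27. n16.acc = "nu"  ["nu"]
28. n19.env = 23  [23]
29. n20.live = 9  [terminal]
30. n21.wid = true  [terminal]
31. n22.wid = false  [terminal]
32. n19.lab = 24  [b.live + S.env - 8]
33. n18.idx = 30  [S.lab + 6]
34. n18.acc = "zq"  ["zq"]
35. n15.lab = -5  [len(A₀.acc) - 7]
36. n23.wid = false  [terminal]
37. n24.lab = -8  [terminal]
38. n14.lab = 16  [S₀.env + a.lab + 8]
39. n0.lab = -5  [S₁.lab * -2 + 27]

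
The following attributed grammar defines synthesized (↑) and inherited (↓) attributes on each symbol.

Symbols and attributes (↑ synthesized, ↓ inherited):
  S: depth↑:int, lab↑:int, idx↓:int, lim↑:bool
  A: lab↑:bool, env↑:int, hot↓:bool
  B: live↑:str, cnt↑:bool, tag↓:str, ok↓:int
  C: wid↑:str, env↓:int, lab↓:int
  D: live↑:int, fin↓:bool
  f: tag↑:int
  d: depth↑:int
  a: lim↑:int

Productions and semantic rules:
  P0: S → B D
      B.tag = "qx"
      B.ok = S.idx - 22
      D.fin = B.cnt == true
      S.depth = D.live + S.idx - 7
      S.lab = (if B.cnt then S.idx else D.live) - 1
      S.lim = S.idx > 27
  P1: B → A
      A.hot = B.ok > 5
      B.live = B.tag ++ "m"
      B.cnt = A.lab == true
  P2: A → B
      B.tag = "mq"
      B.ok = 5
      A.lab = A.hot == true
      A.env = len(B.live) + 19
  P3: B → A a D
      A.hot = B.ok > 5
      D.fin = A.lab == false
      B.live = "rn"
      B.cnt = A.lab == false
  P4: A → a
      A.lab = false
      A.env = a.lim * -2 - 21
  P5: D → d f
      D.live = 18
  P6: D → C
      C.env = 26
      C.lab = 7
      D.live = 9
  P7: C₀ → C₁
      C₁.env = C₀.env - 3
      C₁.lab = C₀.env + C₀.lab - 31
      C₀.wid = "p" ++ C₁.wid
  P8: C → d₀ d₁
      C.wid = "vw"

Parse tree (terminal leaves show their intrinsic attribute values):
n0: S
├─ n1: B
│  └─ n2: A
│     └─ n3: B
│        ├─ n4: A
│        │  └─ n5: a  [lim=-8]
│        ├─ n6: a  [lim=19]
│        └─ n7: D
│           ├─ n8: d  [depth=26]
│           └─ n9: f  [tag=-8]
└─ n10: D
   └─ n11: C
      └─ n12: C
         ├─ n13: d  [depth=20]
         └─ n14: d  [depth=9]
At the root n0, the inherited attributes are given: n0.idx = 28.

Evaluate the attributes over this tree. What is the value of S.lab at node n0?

27

1. n0.idx = 28  [given at root]
2. n1.tag = "qx"  ["qx"]
3. n1.ok = 6  [S.idx - 22]
4. n2.hot = true  [B.ok > 5]
5. n3.tag = "mq"  ["mq"]
6. n3.ok = 5  [5]
7. n4.hot = false  [B.ok > 5]
8. n5.lim = -8  [terminal]
9. n4.lab = false  [false]
10. n4.env = -5  [a.lim * -2 - 21]
11. n6.lim = 19  [terminal]
12. n7.fin = true  [A.lab == false]
13. n8.depth = 26  [terminal]
14. n9.tag = -8  [terminal]
15. n7.live = 18  [18]
16. n3.live = "rn"  ["rn"]
17. n3.cnt = true  [A.lab == false]
18. n2.lab = true  [A.hot == true]
19. n2.env = 21  [len(B.live) + 19]
20. n1.live = "qxm"  [B.tag ++ "m"]
21. n1.cnt = true  [A.lab == true]
22. n10.fin = true  [B.cnt == true]
23. n11.env = 26  [26]
24. n11.lab = 7  [7]
25. n12.env = 23  [C₀.env - 3]
26. n12.lab = 2  [C₀.env + C₀.lab - 31]
27. n13.depth = 20  [terminal]
28. n14.depth = 9  [terminal]
29. n12.wid = "vw"  ["vw"]
30. n11.wid = "pvw"  ["p" ++ C₁.wid]
31. n10.live = 9  [9]
32. n0.depth = 30  [D.live + S.idx - 7]
33. n0.lab = 27  [(if B.cnt then S.idx else D.live) - 1]
34. n0.lim = true  [S.idx > 27]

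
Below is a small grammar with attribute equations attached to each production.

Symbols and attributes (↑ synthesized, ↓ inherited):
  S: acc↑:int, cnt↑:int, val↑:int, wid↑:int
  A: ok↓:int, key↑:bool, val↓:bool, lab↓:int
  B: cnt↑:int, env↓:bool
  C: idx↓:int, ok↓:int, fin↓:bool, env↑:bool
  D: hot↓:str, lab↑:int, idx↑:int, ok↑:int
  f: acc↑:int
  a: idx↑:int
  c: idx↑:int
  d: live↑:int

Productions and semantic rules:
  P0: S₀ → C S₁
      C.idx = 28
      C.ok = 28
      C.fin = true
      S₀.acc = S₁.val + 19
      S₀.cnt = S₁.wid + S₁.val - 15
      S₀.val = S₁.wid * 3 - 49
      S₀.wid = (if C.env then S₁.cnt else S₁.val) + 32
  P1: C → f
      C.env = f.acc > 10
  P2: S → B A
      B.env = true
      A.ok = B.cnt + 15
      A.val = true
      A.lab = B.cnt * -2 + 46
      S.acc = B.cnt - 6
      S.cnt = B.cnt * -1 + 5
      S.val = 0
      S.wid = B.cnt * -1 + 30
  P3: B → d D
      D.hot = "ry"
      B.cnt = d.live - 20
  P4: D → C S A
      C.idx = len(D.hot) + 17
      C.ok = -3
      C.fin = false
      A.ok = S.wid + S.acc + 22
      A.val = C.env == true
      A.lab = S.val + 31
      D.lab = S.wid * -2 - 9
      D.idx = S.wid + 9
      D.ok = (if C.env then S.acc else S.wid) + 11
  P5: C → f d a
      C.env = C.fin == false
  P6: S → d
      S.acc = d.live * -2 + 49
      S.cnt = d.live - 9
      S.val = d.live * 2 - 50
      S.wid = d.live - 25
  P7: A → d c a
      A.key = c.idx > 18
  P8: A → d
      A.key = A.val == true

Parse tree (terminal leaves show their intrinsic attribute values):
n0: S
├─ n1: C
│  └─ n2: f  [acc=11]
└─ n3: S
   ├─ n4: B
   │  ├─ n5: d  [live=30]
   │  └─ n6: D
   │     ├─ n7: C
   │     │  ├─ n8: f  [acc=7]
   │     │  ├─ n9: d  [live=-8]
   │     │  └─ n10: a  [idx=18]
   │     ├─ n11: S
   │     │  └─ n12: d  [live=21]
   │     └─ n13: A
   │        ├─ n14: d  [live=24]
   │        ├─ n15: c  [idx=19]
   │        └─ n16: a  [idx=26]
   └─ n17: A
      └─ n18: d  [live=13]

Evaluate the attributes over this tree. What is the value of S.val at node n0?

1. n1.idx = 28  [28]
2. n1.ok = 28  [28]
3. n1.fin = true  [true]
4. n2.acc = 11  [terminal]
5. n1.env = true  [f.acc > 10]
6. n4.env = true  [true]
7. n5.live = 30  [terminal]
8. n6.hot = "ry"  ["ry"]
9. n7.idx = 19  [len(D.hot) + 17]
10. n7.ok = -3  [-3]
11. n7.fin = false  [false]
12. n8.acc = 7  [terminal]
13. n9.live = -8  [terminal]
14. n10.idx = 18  [terminal]
15. n7.env = true  [C.fin == false]
16. n12.live = 21  [terminal]
17. n11.acc = 7  [d.live * -2 + 49]
18. n11.cnt = 12  [d.live - 9]
19. n11.val = -8  [d.live * 2 - 50]
20. n11.wid = -4  [d.live - 25]
21. n13.ok = 25  [S.wid + S.acc + 22]
22. n13.val = true  [C.env == true]
23. n13.lab = 23  [S.val + 31]
24. n14.live = 24  [terminal]
25. n15.idx = 19  [terminal]
26. n16.idx = 26  [terminal]
27. n13.key = true  [c.idx > 18]
28. n6.lab = -1  [S.wid * -2 - 9]
29. n6.idx = 5  [S.wid + 9]
30. n6.ok = 18  [(if C.env then S.acc else S.wid) + 11]
31. n4.cnt = 10  [d.live - 20]
32. n17.ok = 25  [B.cnt + 15]
33. n17.val = true  [true]
34. n17.lab = 26  [B.cnt * -2 + 46]
35. n18.live = 13  [terminal]
36. n17.key = true  [A.val == true]
37. n3.acc = 4  [B.cnt - 6]
38. n3.cnt = -5  [B.cnt * -1 + 5]
39. n3.val = 0  [0]
40. n3.wid = 20  [B.cnt * -1 + 30]
41. n0.acc = 19  [S₁.val + 19]
42. n0.cnt = 5  [S₁.wid + S₁.val - 15]
43. n0.val = 11  [S₁.wid * 3 - 49]
44. n0.wid = 27  [(if C.env then S₁.cnt else S₁.val) + 32]

11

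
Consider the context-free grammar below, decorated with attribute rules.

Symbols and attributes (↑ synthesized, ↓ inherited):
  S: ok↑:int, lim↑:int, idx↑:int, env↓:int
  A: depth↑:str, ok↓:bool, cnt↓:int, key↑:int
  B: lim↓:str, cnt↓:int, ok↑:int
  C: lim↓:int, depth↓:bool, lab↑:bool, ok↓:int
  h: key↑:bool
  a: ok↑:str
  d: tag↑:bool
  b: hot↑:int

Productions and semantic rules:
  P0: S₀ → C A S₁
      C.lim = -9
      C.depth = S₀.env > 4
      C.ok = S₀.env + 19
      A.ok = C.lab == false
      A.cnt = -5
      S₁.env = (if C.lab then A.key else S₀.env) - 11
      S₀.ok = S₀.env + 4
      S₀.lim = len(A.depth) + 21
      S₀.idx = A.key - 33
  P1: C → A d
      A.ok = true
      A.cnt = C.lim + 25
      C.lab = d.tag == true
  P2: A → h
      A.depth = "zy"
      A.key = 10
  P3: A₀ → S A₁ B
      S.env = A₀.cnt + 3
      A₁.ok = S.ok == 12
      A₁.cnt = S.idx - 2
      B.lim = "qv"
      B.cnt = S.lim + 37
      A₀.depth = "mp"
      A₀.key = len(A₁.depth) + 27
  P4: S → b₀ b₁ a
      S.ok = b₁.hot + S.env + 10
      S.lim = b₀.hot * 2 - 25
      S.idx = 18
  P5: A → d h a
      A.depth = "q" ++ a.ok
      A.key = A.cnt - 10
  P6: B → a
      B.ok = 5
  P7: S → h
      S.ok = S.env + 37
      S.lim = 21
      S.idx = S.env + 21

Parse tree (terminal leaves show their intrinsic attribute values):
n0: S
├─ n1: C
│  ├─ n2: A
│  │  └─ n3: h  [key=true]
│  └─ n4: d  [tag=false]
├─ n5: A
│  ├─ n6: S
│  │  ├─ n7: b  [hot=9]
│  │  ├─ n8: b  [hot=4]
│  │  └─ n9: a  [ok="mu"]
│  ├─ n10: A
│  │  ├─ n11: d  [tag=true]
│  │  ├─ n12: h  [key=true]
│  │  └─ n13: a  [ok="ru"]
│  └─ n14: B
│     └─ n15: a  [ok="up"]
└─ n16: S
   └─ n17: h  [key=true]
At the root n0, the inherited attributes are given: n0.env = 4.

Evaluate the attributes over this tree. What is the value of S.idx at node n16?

14

1. n0.env = 4  [given at root]
2. n1.lim = -9  [-9]
3. n1.depth = false  [S₀.env > 4]
4. n1.ok = 23  [S₀.env + 19]
5. n2.ok = true  [true]
6. n2.cnt = 16  [C.lim + 25]
7. n3.key = true  [terminal]
8. n2.depth = "zy"  ["zy"]
9. n2.key = 10  [10]
10. n4.tag = false  [terminal]
11. n1.lab = false  [d.tag == true]
12. n5.ok = true  [C.lab == false]
13. n5.cnt = -5  [-5]
14. n6.env = -2  [A₀.cnt + 3]
15. n7.hot = 9  [terminal]
16. n8.hot = 4  [terminal]
17. n9.ok = "mu"  [terminal]
18. n6.ok = 12  [b₁.hot + S.env + 10]
19. n6.lim = -7  [b₀.hot * 2 - 25]
20. n6.idx = 18  [18]
21. n10.ok = true  [S.ok == 12]
22. n10.cnt = 16  [S.idx - 2]
23. n11.tag = true  [terminal]
24. n12.key = true  [terminal]
25. n13.ok = "ru"  [terminal]
26. n10.depth = "qru"  ["q" ++ a.ok]
27. n10.key = 6  [A.cnt - 10]
28. n14.lim = "qv"  ["qv"]
29. n14.cnt = 30  [S.lim + 37]
30. n15.ok = "up"  [terminal]
31. n14.ok = 5  [5]
32. n5.depth = "mp"  ["mp"]
33. n5.key = 30  [len(A₁.depth) + 27]
34. n16.env = -7  [(if C.lab then A.key else S₀.env) - 11]
35. n17.key = true  [terminal]
36. n16.ok = 30  [S.env + 37]
37. n16.lim = 21  [21]
38. n16.idx = 14  [S.env + 21]
39. n0.ok = 8  [S₀.env + 4]
40. n0.lim = 23  [len(A.depth) + 21]
41. n0.idx = -3  [A.key - 33]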